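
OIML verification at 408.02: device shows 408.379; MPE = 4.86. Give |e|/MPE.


e = indication - reference = 408.379 - 408.02 = 0.3590
|e| = 0.3590
ratio = |e| / MPE = 0.3590 / 4.86
ratio = 0.0739

0.0739


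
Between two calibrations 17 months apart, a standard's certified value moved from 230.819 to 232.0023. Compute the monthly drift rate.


rate = (v2 - v1) / months
= (232.0023 - 230.819) / 17
= 1.1833 / 17
= 0.0696

0.0696


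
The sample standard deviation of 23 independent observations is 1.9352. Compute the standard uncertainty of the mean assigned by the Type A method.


u_A = s / sqrt(n)
u_A = 1.9352 / sqrt(23)
u_A = 1.9352 / 4.7958315
u_A = 0.4035

0.4035


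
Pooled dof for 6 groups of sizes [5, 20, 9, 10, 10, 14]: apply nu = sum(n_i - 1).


nu = sum_i (n_i - 1)
nu = ((5 - 1) + (20 - 1) + (9 - 1) + (10 - 1) + (10 - 1) + (14 - 1))
nu = 4 + 19 + 8 + 9 + 9 + 13
nu = 62

62


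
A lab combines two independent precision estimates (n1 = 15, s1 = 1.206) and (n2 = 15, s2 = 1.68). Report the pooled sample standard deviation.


s_p = sqrt(((n1-1)*s1^2 + (n2-1)*s2^2) / (n1+n2-2))
numerator = (15-1)*1.206^2 + (15-1)*1.68^2 = 20.362104 + 39.5136 = 59.875704
denominator = 15 + 15 - 2 = 28
s_p^2 = 59.875704 / 28 = 2.138418
s_p = sqrt(2.138418) = 1.4623

1.4623


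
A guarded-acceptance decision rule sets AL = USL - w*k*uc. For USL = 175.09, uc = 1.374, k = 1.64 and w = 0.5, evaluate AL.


U = k * uc = 1.64 * 1.374 = 2.25336
guard band g = w * U = 0.5 * 2.25336 = 1.12668
AL = USL - g = 175.09 - 1.12668
AL = 173.9633

173.9633


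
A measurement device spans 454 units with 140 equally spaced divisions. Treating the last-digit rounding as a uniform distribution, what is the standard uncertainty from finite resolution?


resolution = range / divisions
resolution = 454 / 140 = 3.2428571
u_res = resolution / (2*sqrt(3))
u_res = 3.2428571 / 3.4641016
u_res = 0.9361

0.9361


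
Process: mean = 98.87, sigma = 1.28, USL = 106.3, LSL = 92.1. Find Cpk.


Cpu = (USL - mean) / (3*sigma) = (106.3 - 98.87) / (3*1.28) = 1.9349
Cpl = (mean - LSL) / (3*sigma) = (98.87 - 92.1) / (3*1.28) = 1.7630
Cpk = min(Cpu, Cpl) = 1.7630

1.7630


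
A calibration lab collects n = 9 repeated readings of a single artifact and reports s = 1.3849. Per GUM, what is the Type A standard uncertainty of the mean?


u_A = s / sqrt(n)
u_A = 1.3849 / sqrt(9)
u_A = 1.3849 / 3
u_A = 0.4616

0.4616


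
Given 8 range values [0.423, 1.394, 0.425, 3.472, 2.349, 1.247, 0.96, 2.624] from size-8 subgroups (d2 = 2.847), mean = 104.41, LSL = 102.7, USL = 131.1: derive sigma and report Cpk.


R_bar = (0.423 + 1.394 + 0.425 + 3.472 + 2.349 + 1.247 + 0.96 + 2.624) / 8 = 1.61175
sigma = R_bar / d2 = 1.61175 / 2.847 = 0.56612223
Cp = (USL - LSL)/(6*sigma) = (131.1 - 102.7)/(6*0.56612223) = 8.3610
Cpu = (131.1 - 104.41)/(3*0.56612223) = 15.7151
Cpl = (104.41 - 102.7)/(3*0.56612223) = 1.0068
Cpk = min(Cpu, Cpl) = 1.0068

1.0068


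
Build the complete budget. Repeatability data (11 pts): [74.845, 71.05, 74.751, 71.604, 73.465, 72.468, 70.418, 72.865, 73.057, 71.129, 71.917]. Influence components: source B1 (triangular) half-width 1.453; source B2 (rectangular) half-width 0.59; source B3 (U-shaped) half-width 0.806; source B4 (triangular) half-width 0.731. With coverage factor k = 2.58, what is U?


mean = (74.845 + 71.05 + 74.751 + 71.604 + 73.465 + 72.468 + 70.418 + 72.865 + 73.057 + 71.129 + 71.917) / 11 = 72.50627273
s = sqrt(sum((x - mean)^2)/(n-1)) = 1.4629042
u_A = s / sqrt(n) = 1.4629042 / sqrt(11) = 0.44108221
u_B1 = 1.453 / sqrt(6) = 0.59318477
u_B2 = 0.59 / sqrt(3) = 0.34063666
u_B3 = 0.806 / sqrt(2) = 0.56992807
u_B4 = 0.731 / sqrt(6) = 0.2984295
uc = sqrt(0.44108221^2 + 0.59318477^2 + 0.34063666^2 + 0.56992807^2 + 0.2984295^2) = 1.0374648
U = k * uc = 2.58 * 1.0374648
U = 2.6767

2.6767


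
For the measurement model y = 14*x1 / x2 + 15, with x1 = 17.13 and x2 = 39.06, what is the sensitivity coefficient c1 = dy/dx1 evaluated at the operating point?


y = 14*x1 / x2 + 15
dy/dx1 = 14/x2
Evaluate at x2 = 39.06: c1 = 14 / 39.06
c1 = 0.3584

0.3584


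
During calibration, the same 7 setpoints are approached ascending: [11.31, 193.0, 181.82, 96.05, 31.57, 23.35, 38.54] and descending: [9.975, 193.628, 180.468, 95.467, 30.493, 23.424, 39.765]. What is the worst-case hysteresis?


|11.31 - 9.975| = 1.3350
|193.0 - 193.628| = 0.6280
|181.82 - 180.468| = 1.3520
|96.05 - 95.467| = 0.5830
|31.57 - 30.493| = 1.0770
|23.35 - 23.424| = 0.0740
|38.54 - 39.765| = 1.2250
hysteresis = max(diffs) = 1.3520

1.3520


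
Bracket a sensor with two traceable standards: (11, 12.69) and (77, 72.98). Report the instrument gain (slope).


slope = (y2 - y1) / (x2 - x1)
= (72.98 - 12.69) / (77 - 11)
= 60.2900 / 66
= 0.9135

0.9135


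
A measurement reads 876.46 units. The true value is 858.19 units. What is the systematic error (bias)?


Systematic error = measured - true
= 876.46 - 858.19
= 18.2700

18.2700


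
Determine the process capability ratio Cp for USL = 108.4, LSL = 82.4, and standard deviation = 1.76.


Cp = (USL - LSL) / (6 * sigma)
= (108.4 - 82.4) / (6 * 1.76)
= 26.0000 / 10.5600
= 2.4621

2.4621


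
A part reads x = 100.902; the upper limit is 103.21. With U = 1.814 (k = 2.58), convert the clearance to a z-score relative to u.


u = U / k = 1.814 / 2.58 = 0.70310078
margin = |USL - x| = |103.21 - 100.902| = 2.308
z = margin / u = 2.308 / 0.70310078
z = 3.2826

3.2826


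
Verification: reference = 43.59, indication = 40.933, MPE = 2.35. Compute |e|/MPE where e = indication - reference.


e = indication - reference = 40.933 - 43.59 = -2.6570
|e| = 2.6570
ratio = |e| / MPE = 2.6570 / 2.35
ratio = 1.1306

1.1306


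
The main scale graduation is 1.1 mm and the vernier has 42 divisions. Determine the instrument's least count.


LC = MSD / n_div
= 1.1 / 42
= 0.0262

0.0262


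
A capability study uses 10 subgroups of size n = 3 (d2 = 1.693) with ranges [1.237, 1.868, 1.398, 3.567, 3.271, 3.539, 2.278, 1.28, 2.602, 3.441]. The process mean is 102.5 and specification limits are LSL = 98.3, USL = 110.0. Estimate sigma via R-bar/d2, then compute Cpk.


R_bar = (1.237 + 1.868 + 1.398 + 3.567 + 3.271 + 3.539 + 2.278 + 1.28 + 2.602 + 3.441) / 10 = 2.4481
sigma = R_bar / d2 = 2.4481 / 1.693 = 1.446013
Cp = (USL - LSL)/(6*sigma) = (110.0 - 98.3)/(6*1.446013) = 1.3485
Cpu = (110.0 - 102.5)/(3*1.446013) = 1.7289
Cpl = (102.5 - 98.3)/(3*1.446013) = 0.9682
Cpk = min(Cpu, Cpl) = 0.9682

0.9682


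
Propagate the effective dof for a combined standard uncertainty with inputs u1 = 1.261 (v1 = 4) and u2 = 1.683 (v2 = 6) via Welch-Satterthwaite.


uc = sqrt(u1^2 + u2^2) = sqrt(1.261^2 + 1.683^2) = 2.1030002
v_eff = uc^4 / (u1^4/v1 + u2^4/v2)
= 2.1030002^4 / (1.261^4/4 + 1.683^4/6)
= 19.559478 / 1.9692869
v_eff = 9.9323

9.9323


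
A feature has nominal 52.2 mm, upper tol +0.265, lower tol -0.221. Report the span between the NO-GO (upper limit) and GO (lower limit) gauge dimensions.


GO = nominal - lower_tol (smallest hole = maximum material condition)
GO = 52.2 - 0.221 = 51.979
NO-GO = nominal + upper_tol (largest hole = least material condition)
NO-GO = 52.2 + 0.265 = 52.465
spread = NO-GO - GO = 52.465 - 51.979 = 0.4860

0.4860


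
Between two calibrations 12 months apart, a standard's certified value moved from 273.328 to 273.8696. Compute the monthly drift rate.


rate = (v2 - v1) / months
= (273.8696 - 273.328) / 12
= 0.5416 / 12
= 0.0451

0.0451


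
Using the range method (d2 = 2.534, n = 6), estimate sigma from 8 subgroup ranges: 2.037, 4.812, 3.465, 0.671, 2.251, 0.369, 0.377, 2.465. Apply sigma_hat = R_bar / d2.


R_bar = (2.037 + 4.812 + 3.465 + 0.671 + 2.251 + 0.369 + 0.377 + 2.465) / 8
R_bar = 16.447 / 8 = 2.055875
sigma_hat = R_bar / d2 = 2.055875 / 2.534 = 0.8113

0.8113


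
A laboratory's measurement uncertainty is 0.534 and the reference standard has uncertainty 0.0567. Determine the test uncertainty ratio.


TUR = u_lab / u_ref
= 0.534 / 0.0567
= 9.4180

9.4180


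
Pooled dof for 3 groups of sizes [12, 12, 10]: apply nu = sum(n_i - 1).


nu = sum_i (n_i - 1)
nu = ((12 - 1) + (12 - 1) + (10 - 1))
nu = 11 + 11 + 9
nu = 31

31


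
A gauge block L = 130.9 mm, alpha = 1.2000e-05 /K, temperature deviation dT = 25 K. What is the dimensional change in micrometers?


dL = L * alpha * dT
= 130.9 * 1.2000e-05 * 25
= 0.0392700 mm
dL_um = 0.0392700 * 1000 = 39.2700 um

39.2700


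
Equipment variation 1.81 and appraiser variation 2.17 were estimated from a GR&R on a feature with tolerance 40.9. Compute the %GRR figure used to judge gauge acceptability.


GRR = sqrt(EV^2 + AV^2) = sqrt(1.81^2 + 2.17^2) = 2.8257742
%GRR = GRR / tol * 100 = 2.8257742 / 40.9 * 100
%GRR = 6.9090

6.9090


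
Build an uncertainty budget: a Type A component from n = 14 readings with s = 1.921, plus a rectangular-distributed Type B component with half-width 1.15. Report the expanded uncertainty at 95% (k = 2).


u_A = s / sqrt(n) = 1.921 / sqrt(14) = 0.51340885
u_B = half_width / sqrt(3) = 1.15 / sqrt(3) = 0.66395281
uc = sqrt(u_A^2 + u_B^2) = sqrt(0.51340885^2 + 0.66395281^2) = 0.83929851
U = k * uc = 2 * 0.83929851
U = 1.6786

1.6786


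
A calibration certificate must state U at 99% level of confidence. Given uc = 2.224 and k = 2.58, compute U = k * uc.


U = k * uc
U = 2.58 * 2.224
U = 5.7379

5.7379


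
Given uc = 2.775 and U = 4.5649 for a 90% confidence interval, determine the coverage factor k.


k = U / uc
k = 4.5649 / 2.775
k = 1.645

1.645


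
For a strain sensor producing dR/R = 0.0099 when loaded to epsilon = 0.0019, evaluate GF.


GF = (dR/R) / epsilon
= 0.0099 / 0.0019
= 5.2105

5.2105


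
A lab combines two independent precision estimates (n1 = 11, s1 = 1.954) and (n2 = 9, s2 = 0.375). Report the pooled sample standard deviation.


s_p = sqrt(((n1-1)*s1^2 + (n2-1)*s2^2) / (n1+n2-2))
numerator = (11-1)*1.954^2 + (9-1)*0.375^2 = 38.18116 + 1.125 = 39.30616
denominator = 11 + 9 - 2 = 18
s_p^2 = 39.30616 / 18 = 2.1836756
s_p = sqrt(2.1836756) = 1.4777

1.4777


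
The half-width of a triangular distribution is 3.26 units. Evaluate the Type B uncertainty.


u_B = half_width / sqrt(6)
u_B = 3.26 / 2.4494897
u_B = 1.3309

1.3309


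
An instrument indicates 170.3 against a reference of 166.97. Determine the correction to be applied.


Correction = standard - reading
= 166.97 - 170.3
= -3.3300

-3.3300


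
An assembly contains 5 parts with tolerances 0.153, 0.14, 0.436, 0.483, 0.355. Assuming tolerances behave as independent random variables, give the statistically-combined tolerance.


RSS = sqrt(0.153^2 + 0.14^2 + 0.436^2 + 0.483^2 + 0.355^2)
= sqrt(0.592419)
= 0.7697

0.7697


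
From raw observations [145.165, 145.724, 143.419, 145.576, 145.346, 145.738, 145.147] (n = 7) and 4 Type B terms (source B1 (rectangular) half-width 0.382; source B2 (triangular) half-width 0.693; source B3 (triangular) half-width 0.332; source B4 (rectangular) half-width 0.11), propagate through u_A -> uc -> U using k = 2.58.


mean = (145.165 + 145.724 + 143.419 + 145.576 + 145.346 + 145.738 + 145.147) / 7 = 145.1592857
s = sqrt(sum((x - mean)^2)/(n-1)) = 0.80530568
u_A = s / sqrt(n) = 0.80530568 / sqrt(7) = 0.30437694
u_B1 = 0.382 / sqrt(3) = 0.2205478
u_B2 = 0.693 / sqrt(6) = 0.28291607
u_B3 = 0.332 / sqrt(6) = 0.13553843
u_B4 = 0.11 / sqrt(3) = 0.06350853
uc = sqrt(0.30437694^2 + 0.2205478^2 + 0.28291607^2 + 0.13553843^2 + 0.06350853^2) = 0.49369237
U = k * uc = 2.58 * 0.49369237
U = 1.2737

1.2737


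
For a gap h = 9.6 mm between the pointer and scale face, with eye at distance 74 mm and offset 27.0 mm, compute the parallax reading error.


error = h * offset / d
= 9.6 * 27.0 / 74
= 3.5027

3.5027


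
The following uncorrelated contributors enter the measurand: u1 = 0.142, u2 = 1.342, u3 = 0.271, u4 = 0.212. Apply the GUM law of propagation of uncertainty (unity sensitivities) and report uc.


uc = sqrt(0.142^2 + 1.342^2 + 0.271^2 + 0.212^2)
uc = sqrt(1.939513)
uc = 1.3927

1.3927


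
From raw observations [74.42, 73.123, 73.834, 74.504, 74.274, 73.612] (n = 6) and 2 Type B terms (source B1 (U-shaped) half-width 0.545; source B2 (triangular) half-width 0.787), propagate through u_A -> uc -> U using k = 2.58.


mean = (74.42 + 73.123 + 73.834 + 74.504 + 74.274 + 73.612) / 6 = 73.96116667
s = sqrt(sum((x - mean)^2)/(n-1)) = 0.53734027
u_A = s / sqrt(n) = 0.53734027 / sqrt(6) = 0.21936825
u_B1 = 0.545 / sqrt(2) = 0.3853732
u_B2 = 0.787 / sqrt(6) = 0.3212914
uc = sqrt(0.21936825^2 + 0.3853732^2 + 0.3212914^2) = 0.54759757
U = k * uc = 2.58 * 0.54759757
U = 1.4128

1.4128


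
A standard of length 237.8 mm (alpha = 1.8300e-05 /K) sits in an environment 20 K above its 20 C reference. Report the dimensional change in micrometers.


dL = L * alpha * dT
= 237.8 * 1.8300e-05 * 20
= 0.0870348 mm
dL_um = 0.0870348 * 1000 = 87.0348 um

87.0348


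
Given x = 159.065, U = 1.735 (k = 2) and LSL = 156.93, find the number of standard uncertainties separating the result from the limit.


u = U / k = 1.735 / 2 = 0.8675
margin = |LSL - x| = |156.93 - 159.065| = 2.135
z = margin / u = 2.135 / 0.8675
z = 2.4611

2.4611


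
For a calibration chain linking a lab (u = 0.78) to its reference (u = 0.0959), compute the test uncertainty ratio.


TUR = u_lab / u_ref
= 0.78 / 0.0959
= 8.1335

8.1335


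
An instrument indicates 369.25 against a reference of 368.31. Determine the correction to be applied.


Correction = standard - reading
= 368.31 - 369.25
= -0.9400

-0.9400


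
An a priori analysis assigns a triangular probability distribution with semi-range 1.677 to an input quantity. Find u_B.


u_B = half_width / sqrt(6)
u_B = 1.677 / 2.4494897
u_B = 0.6846

0.6846


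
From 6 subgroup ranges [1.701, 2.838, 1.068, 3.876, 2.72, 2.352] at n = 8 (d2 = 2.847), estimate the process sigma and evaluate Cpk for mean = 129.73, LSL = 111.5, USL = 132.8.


R_bar = (1.701 + 2.838 + 1.068 + 3.876 + 2.72 + 2.352) / 6 = 2.4258333
sigma = R_bar / d2 = 2.4258333 / 2.847 = 0.85206649
Cp = (USL - LSL)/(6*sigma) = (132.8 - 111.5)/(6*0.85206649) = 4.1663
Cpu = (132.8 - 129.73)/(3*0.85206649) = 1.2010
Cpl = (129.73 - 111.5)/(3*0.85206649) = 7.1317
Cpk = min(Cpu, Cpl) = 1.2010

1.2010


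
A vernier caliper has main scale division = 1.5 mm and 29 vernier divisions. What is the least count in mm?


LC = MSD / n_div
= 1.5 / 29
= 0.0517

0.0517


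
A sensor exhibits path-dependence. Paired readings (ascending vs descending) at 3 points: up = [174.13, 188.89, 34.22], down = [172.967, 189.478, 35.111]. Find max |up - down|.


|174.13 - 172.967| = 1.1630
|188.89 - 189.478| = 0.5880
|34.22 - 35.111| = 0.8910
hysteresis = max(diffs) = 1.1630

1.1630


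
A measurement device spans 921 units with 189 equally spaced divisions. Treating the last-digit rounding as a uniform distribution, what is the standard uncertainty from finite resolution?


resolution = range / divisions
resolution = 921 / 189 = 4.8730159
u_res = resolution / (2*sqrt(3))
u_res = 4.8730159 / 3.4641016
u_res = 1.4067

1.4067


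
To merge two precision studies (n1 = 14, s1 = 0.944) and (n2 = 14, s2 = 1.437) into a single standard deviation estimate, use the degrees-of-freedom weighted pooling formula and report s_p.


s_p = sqrt(((n1-1)*s1^2 + (n2-1)*s2^2) / (n1+n2-2))
numerator = (14-1)*0.944^2 + (14-1)*1.437^2 = 11.584768 + 26.844597 = 38.429365
denominator = 14 + 14 - 2 = 26
s_p^2 = 38.429365 / 26 = 1.4780525
s_p = sqrt(1.4780525) = 1.2158

1.2158


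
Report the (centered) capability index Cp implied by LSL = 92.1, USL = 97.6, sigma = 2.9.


Cp = (USL - LSL) / (6 * sigma)
= (97.6 - 92.1) / (6 * 2.9)
= 5.5000 / 17.4000
= 0.3161

0.3161


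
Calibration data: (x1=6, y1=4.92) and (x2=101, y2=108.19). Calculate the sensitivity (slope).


slope = (y2 - y1) / (x2 - x1)
= (108.19 - 4.92) / (101 - 6)
= 103.2700 / 95
= 1.0871

1.0871


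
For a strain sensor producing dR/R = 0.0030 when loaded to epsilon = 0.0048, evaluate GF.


GF = (dR/R) / epsilon
= 0.0030 / 0.0048
= 0.6250

0.6250


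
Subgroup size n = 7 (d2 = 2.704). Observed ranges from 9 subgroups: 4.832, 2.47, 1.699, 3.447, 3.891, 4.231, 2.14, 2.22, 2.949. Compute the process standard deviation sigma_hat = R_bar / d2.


R_bar = (4.832 + 2.47 + 1.699 + 3.447 + 3.891 + 4.231 + 2.14 + 2.22 + 2.949) / 9
R_bar = 27.879 / 9 = 3.0976667
sigma_hat = R_bar / d2 = 3.0976667 / 2.704 = 1.1456

1.1456


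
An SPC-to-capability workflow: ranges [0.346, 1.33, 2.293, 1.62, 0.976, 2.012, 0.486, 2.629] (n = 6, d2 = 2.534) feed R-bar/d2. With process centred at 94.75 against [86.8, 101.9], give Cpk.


R_bar = (0.346 + 1.33 + 2.293 + 1.62 + 0.976 + 2.012 + 0.486 + 2.629) / 8 = 1.4615
sigma = R_bar / d2 = 1.4615 / 2.534 = 0.57675612
Cp = (USL - LSL)/(6*sigma) = (101.9 - 86.8)/(6*0.57675612) = 4.3635
Cpu = (101.9 - 94.75)/(3*0.57675612) = 4.1323
Cpl = (94.75 - 86.8)/(3*0.57675612) = 4.5947
Cpk = min(Cpu, Cpl) = 4.1323

4.1323


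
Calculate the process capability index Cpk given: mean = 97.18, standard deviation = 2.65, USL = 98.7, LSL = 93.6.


Cpu = (USL - mean) / (3*sigma) = (98.7 - 97.18) / (3*2.65) = 0.1912
Cpl = (mean - LSL) / (3*sigma) = (97.18 - 93.6) / (3*2.65) = 0.4503
Cpk = min(Cpu, Cpl) = 0.1912

0.1912


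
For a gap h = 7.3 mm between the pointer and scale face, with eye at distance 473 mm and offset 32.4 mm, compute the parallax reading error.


error = h * offset / d
= 7.3 * 32.4 / 473
= 0.5000

0.5000


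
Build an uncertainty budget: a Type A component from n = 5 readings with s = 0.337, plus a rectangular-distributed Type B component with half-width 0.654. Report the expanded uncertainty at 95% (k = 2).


u_A = s / sqrt(n) = 0.337 / sqrt(5) = 0.15071098
u_B = half_width / sqrt(3) = 0.654 / sqrt(3) = 0.37758708
uc = sqrt(u_A^2 + u_B^2) = sqrt(0.15071098^2 + 0.37758708^2) = 0.40655357
U = k * uc = 2 * 0.40655357
U = 0.8131

0.8131


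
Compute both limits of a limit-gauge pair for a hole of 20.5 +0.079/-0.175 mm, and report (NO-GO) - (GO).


GO = nominal - lower_tol (smallest hole = maximum material condition)
GO = 20.5 - 0.175 = 20.325
NO-GO = nominal + upper_tol (largest hole = least material condition)
NO-GO = 20.5 + 0.079 = 20.579
spread = NO-GO - GO = 20.579 - 20.325 = 0.2540

0.2540


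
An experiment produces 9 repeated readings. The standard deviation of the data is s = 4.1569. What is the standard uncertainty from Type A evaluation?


u_A = s / sqrt(n)
u_A = 4.1569 / sqrt(9)
u_A = 4.1569 / 3
u_A = 1.3856

1.3856


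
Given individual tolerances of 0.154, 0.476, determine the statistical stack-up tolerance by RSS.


RSS = sqrt(0.154^2 + 0.476^2)
= sqrt(0.250292)
= 0.5003

0.5003


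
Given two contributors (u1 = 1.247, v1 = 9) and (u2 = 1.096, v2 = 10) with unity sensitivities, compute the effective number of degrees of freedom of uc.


uc = sqrt(u1^2 + u2^2) = sqrt(1.247^2 + 1.096^2) = 1.6601882
v_eff = uc^4 / (u1^4/v1 + u2^4/v2)
= 1.6601882^4 / (1.247^4/9 + 1.096^4/10)
= 7.5967755 / 0.41296454
v_eff = 18.3957

18.3957


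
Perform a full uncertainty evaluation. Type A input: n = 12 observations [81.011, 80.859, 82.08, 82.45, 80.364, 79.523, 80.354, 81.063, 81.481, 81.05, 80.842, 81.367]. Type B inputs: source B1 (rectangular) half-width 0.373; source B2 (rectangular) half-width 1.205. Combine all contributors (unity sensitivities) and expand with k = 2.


mean = (81.011 + 80.859 + 82.08 + 82.45 + 80.364 + 79.523 + 80.354 + 81.063 + 81.481 + 81.05 + 80.842 + 81.367) / 12 = 81.037
s = sqrt(sum((x - mean)^2)/(n-1)) = 0.77888603
u_A = s / sqrt(n) = 0.77888603 / sqrt(12) = 0.22484503
u_B1 = 0.373 / sqrt(3) = 0.21535165
u_B2 = 1.205 / sqrt(3) = 0.69570707
uc = sqrt(0.22484503^2 + 0.21535165^2 + 0.69570707^2) = 0.76219417
U = k * uc = 2 * 0.76219417
U = 1.5244

1.5244


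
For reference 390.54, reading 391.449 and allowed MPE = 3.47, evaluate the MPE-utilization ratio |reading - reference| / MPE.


e = indication - reference = 391.449 - 390.54 = 0.9090
|e| = 0.9090
ratio = |e| / MPE = 0.9090 / 3.47
ratio = 0.2620

0.2620


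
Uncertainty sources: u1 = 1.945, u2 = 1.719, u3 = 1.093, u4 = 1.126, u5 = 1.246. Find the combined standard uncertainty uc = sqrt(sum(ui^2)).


uc = sqrt(1.945^2 + 1.719^2 + 1.093^2 + 1.126^2 + 1.246^2)
uc = sqrt(10.753027)
uc = 3.2792

3.2792


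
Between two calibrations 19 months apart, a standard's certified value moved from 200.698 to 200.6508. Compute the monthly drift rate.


rate = (v2 - v1) / months
= (200.6508 - 200.698) / 19
= -0.0472 / 19
= -0.0025

-0.0025


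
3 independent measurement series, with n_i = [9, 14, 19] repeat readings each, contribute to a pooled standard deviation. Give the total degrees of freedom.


nu = sum_i (n_i - 1)
nu = ((9 - 1) + (14 - 1) + (19 - 1))
nu = 8 + 13 + 18
nu = 39

39


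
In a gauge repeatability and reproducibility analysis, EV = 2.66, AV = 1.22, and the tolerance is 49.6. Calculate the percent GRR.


GRR = sqrt(EV^2 + AV^2) = sqrt(2.66^2 + 1.22^2) = 2.9264313
%GRR = GRR / tol * 100 = 2.9264313 / 49.6 * 100
%GRR = 5.9001

5.9001


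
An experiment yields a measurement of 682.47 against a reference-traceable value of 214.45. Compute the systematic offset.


Systematic error = measured - true
= 682.47 - 214.45
= 468.0200

468.0200


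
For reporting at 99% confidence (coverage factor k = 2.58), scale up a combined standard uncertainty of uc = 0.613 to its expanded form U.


U = k * uc
U = 2.58 * 0.613
U = 1.5815

1.5815


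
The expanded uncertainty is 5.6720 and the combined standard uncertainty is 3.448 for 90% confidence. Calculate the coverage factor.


k = U / uc
k = 5.6720 / 3.448
k = 1.645

1.645


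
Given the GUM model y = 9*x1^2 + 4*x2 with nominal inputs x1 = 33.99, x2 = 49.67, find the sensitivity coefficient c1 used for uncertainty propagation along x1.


y = 9*x1^2 + 4*x2
dy/dx1 = 2*9*x1
Evaluate at x1 = 33.99: c1 = 18 * 33.99
c1 = 611.8200

611.8200


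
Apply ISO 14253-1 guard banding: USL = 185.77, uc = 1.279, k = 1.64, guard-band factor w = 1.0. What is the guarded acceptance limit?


U = k * uc = 1.64 * 1.279 = 2.09756
guard band g = w * U = 1.0 * 2.09756 = 2.09756
AL = USL - g = 185.77 - 2.09756
AL = 183.6724

183.6724


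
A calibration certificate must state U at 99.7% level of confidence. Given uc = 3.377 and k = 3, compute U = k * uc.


U = k * uc
U = 3 * 3.377
U = 10.1310

10.1310


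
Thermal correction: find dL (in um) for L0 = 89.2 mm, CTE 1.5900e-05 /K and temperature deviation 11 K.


dL = L * alpha * dT
= 89.2 * 1.5900e-05 * 11
= 0.0156011 mm
dL_um = 0.0156011 * 1000 = 15.6011 um

15.6011


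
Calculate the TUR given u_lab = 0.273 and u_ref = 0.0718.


TUR = u_lab / u_ref
= 0.273 / 0.0718
= 3.8022

3.8022


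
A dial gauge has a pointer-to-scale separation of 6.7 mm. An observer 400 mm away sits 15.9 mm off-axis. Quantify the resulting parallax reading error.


error = h * offset / d
= 6.7 * 15.9 / 400
= 0.2663

0.2663


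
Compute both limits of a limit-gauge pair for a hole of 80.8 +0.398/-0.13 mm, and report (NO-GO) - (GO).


GO = nominal - lower_tol (smallest hole = maximum material condition)
GO = 80.8 - 0.13 = 80.67
NO-GO = nominal + upper_tol (largest hole = least material condition)
NO-GO = 80.8 + 0.398 = 81.198
spread = NO-GO - GO = 81.198 - 80.67 = 0.5280

0.5280


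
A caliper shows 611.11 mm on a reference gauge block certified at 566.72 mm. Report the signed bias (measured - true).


Systematic error = measured - true
= 611.11 - 566.72
= 44.3900

44.3900


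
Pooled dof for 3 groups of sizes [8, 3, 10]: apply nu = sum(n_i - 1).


nu = sum_i (n_i - 1)
nu = ((8 - 1) + (3 - 1) + (10 - 1))
nu = 7 + 2 + 9
nu = 18

18


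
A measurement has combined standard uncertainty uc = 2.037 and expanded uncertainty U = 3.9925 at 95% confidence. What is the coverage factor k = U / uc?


k = U / uc
k = 3.9925 / 2.037
k = 1.96

1.96


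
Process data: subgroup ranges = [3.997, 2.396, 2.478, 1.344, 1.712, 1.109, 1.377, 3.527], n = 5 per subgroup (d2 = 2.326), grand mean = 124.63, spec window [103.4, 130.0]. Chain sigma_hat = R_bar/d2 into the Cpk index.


R_bar = (3.997 + 2.396 + 2.478 + 1.344 + 1.712 + 1.109 + 1.377 + 3.527) / 8 = 2.2425
sigma = R_bar / d2 = 2.2425 / 2.326 = 0.96410146
Cp = (USL - LSL)/(6*sigma) = (130.0 - 103.4)/(6*0.96410146) = 4.5984
Cpu = (130.0 - 124.63)/(3*0.96410146) = 1.8567
Cpl = (124.63 - 103.4)/(3*0.96410146) = 7.3402
Cpk = min(Cpu, Cpl) = 1.8567

1.8567


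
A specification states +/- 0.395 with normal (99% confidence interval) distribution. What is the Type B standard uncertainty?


u_B = half_width / 2.576
u_B = 0.395 / 2.576
u_B = 0.1533

0.1533


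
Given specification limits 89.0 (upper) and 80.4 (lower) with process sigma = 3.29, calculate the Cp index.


Cp = (USL - LSL) / (6 * sigma)
= (89.0 - 80.4) / (6 * 3.29)
= 8.6000 / 19.7400
= 0.4357

0.4357


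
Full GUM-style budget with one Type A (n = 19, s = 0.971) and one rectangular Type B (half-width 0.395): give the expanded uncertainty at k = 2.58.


u_A = s / sqrt(n) = 0.971 / sqrt(19) = 0.22276268
u_B = half_width / sqrt(3) = 0.395 / sqrt(3) = 0.22805336
uc = sqrt(u_A^2 + u_B^2) = sqrt(0.22276268^2 + 0.22805336^2) = 0.31879703
U = k * uc = 2.58 * 0.31879703
U = 0.8225

0.8225


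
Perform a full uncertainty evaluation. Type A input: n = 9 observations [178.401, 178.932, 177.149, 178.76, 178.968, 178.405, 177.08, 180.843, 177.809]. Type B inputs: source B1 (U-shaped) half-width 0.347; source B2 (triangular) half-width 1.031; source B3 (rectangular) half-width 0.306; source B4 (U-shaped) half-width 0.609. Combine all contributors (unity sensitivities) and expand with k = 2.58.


mean = (178.401 + 178.932 + 177.149 + 178.76 + 178.968 + 178.405 + 177.08 + 180.843 + 177.809) / 9 = 178.483
s = sqrt(sum((x - mean)^2)/(n-1)) = 1.1345816
u_A = s / sqrt(n) = 1.1345816 / sqrt(9) = 0.37819387
u_B1 = 0.347 / sqrt(2) = 0.24536605
u_B2 = 1.031 / sqrt(6) = 0.42090399
u_B3 = 0.306 / sqrt(3) = 0.17666918
u_B4 = 0.609 / sqrt(2) = 0.43062803
uc = sqrt(0.37819387^2 + 0.24536605^2 + 0.42090399^2 + 0.17666918^2 + 0.43062803^2) = 0.77268866
U = k * uc = 2.58 * 0.77268866
U = 1.9935

1.9935


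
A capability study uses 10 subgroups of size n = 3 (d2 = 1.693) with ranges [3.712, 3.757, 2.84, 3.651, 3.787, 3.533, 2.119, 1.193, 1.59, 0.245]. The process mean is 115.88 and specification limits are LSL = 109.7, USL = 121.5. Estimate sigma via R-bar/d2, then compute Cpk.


R_bar = (3.712 + 3.757 + 2.84 + 3.651 + 3.787 + 3.533 + 2.119 + 1.193 + 1.59 + 0.245) / 10 = 2.6427
sigma = R_bar / d2 = 2.6427 / 1.693 = 1.5609569
Cp = (USL - LSL)/(6*sigma) = (121.5 - 109.7)/(6*1.5609569) = 1.2599
Cpu = (121.5 - 115.88)/(3*1.5609569) = 1.2001
Cpl = (115.88 - 109.7)/(3*1.5609569) = 1.3197
Cpk = min(Cpu, Cpl) = 1.2001

1.2001


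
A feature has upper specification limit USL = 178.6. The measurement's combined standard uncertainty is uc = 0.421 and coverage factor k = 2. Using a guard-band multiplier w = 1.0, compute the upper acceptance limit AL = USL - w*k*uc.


U = k * uc = 2 * 0.421 = 0.842
guard band g = w * U = 1.0 * 0.842 = 0.842
AL = USL - g = 178.6 - 0.842
AL = 177.7580

177.7580


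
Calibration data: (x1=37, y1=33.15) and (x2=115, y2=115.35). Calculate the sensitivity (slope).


slope = (y2 - y1) / (x2 - x1)
= (115.35 - 33.15) / (115 - 37)
= 82.2000 / 78
= 1.0538

1.0538


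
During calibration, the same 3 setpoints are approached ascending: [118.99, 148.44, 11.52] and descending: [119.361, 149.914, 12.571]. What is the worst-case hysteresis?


|118.99 - 119.361| = 0.3710
|148.44 - 149.914| = 1.4740
|11.52 - 12.571| = 1.0510
hysteresis = max(diffs) = 1.4740

1.4740


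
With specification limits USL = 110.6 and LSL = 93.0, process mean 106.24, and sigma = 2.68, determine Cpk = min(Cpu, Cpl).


Cpu = (USL - mean) / (3*sigma) = (110.6 - 106.24) / (3*2.68) = 0.5423
Cpl = (mean - LSL) / (3*sigma) = (106.24 - 93.0) / (3*2.68) = 1.6468
Cpk = min(Cpu, Cpl) = 0.5423

0.5423


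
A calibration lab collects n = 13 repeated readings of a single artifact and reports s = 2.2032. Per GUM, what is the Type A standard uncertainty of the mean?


u_A = s / sqrt(n)
u_A = 2.2032 / sqrt(13)
u_A = 2.2032 / 3.6055513
u_A = 0.6111

0.6111


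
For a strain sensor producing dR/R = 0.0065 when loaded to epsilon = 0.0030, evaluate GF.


GF = (dR/R) / epsilon
= 0.0065 / 0.0030
= 2.1667

2.1667


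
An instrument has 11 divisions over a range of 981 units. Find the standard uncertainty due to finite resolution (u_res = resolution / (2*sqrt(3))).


resolution = range / divisions
resolution = 981 / 11 = 89.181818
u_res = resolution / (2*sqrt(3))
u_res = 89.181818 / 3.4641016
u_res = 25.7446

25.7446


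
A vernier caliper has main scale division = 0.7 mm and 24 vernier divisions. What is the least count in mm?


LC = MSD / n_div
= 0.7 / 24
= 0.0292

0.0292


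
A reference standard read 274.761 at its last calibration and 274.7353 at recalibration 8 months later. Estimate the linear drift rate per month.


rate = (v2 - v1) / months
= (274.7353 - 274.761) / 8
= -0.0257 / 8
= -0.0032

-0.0032


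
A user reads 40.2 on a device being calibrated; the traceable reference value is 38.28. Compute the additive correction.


Correction = standard - reading
= 38.28 - 40.2
= -1.9200

-1.9200


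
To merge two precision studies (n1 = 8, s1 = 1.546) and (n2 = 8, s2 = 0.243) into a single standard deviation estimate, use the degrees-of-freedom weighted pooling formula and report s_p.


s_p = sqrt(((n1-1)*s1^2 + (n2-1)*s2^2) / (n1+n2-2))
numerator = (8-1)*1.546^2 + (8-1)*0.243^2 = 16.730812 + 0.413343 = 17.144155
denominator = 8 + 8 - 2 = 14
s_p^2 = 17.144155 / 14 = 1.2245825
s_p = sqrt(1.2245825) = 1.1066

1.1066


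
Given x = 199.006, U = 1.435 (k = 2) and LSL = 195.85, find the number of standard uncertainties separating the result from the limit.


u = U / k = 1.435 / 2 = 0.7175
margin = |LSL - x| = |195.85 - 199.006| = 3.156
z = margin / u = 3.156 / 0.7175
z = 4.3986

4.3986


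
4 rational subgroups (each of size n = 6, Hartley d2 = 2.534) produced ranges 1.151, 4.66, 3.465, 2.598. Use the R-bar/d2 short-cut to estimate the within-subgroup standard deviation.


R_bar = (1.151 + 4.66 + 3.465 + 2.598) / 4
R_bar = 11.874 / 4 = 2.9685
sigma_hat = R_bar / d2 = 2.9685 / 2.534 = 1.1715

1.1715


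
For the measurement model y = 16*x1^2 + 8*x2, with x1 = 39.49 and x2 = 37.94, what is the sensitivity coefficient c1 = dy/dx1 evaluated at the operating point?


y = 16*x1^2 + 8*x2
dy/dx1 = 2*16*x1
Evaluate at x1 = 39.49: c1 = 32 * 39.49
c1 = 1263.6800

1263.6800


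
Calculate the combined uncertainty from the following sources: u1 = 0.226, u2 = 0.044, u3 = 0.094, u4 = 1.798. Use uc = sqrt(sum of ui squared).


uc = sqrt(0.226^2 + 0.044^2 + 0.094^2 + 1.798^2)
uc = sqrt(3.294652)
uc = 1.8151

1.8151


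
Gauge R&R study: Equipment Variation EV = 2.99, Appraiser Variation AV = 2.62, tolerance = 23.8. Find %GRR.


GRR = sqrt(EV^2 + AV^2) = sqrt(2.99^2 + 2.62^2) = 3.9754874
%GRR = GRR / tol * 100 = 3.9754874 / 23.8 * 100
%GRR = 16.7037

16.7037


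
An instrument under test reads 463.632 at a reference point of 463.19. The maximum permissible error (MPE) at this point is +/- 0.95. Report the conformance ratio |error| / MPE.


e = indication - reference = 463.632 - 463.19 = 0.4420
|e| = 0.4420
ratio = |e| / MPE = 0.4420 / 0.95
ratio = 0.4653

0.4653


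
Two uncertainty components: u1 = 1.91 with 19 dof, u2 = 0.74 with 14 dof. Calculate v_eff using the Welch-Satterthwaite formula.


uc = sqrt(u1^2 + u2^2) = sqrt(1.91^2 + 0.74^2) = 2.0483408
v_eff = uc^4 / (u1^4/v1 + u2^4/v2)
= 2.0483408^4 / (1.91^4/19 + 0.74^4/14)
= 17.603899 / 0.72187338
v_eff = 24.3864

24.3864


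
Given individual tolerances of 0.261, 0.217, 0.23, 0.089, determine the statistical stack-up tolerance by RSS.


RSS = sqrt(0.261^2 + 0.217^2 + 0.23^2 + 0.089^2)
= sqrt(0.176031)
= 0.4196

0.4196


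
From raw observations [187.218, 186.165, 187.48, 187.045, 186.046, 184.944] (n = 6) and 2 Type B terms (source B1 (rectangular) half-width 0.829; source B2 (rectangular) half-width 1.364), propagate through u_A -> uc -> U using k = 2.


mean = (187.218 + 186.165 + 187.48 + 187.045 + 186.046 + 184.944) / 6 = 186.483
s = sqrt(sum((x - mean)^2)/(n-1)) = 0.94980967
u_A = s / sqrt(n) = 0.94980967 / sqrt(6) = 0.38775817
u_B1 = 0.829 / sqrt(3) = 0.47862337
u_B2 = 1.364 / sqrt(3) = 0.78750577
uc = sqrt(0.38775817^2 + 0.47862337^2 + 0.78750577^2) = 0.99980101
U = k * uc = 2 * 0.99980101
U = 1.9996

1.9996


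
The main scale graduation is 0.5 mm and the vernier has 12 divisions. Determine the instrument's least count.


LC = MSD / n_div
= 0.5 / 12
= 0.0417

0.0417


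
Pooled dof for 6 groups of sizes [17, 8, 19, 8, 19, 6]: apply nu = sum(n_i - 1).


nu = sum_i (n_i - 1)
nu = ((17 - 1) + (8 - 1) + (19 - 1) + (8 - 1) + (19 - 1) + (6 - 1))
nu = 16 + 7 + 18 + 7 + 18 + 5
nu = 71

71


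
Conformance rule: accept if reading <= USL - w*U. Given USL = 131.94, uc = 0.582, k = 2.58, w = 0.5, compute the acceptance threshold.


U = k * uc = 2.58 * 0.582 = 1.50156
guard band g = w * U = 0.5 * 1.50156 = 0.75078
AL = USL - g = 131.94 - 0.75078
AL = 131.1892

131.1892


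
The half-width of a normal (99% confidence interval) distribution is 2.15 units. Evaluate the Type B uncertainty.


u_B = half_width / 2.576
u_B = 2.15 / 2.576
u_B = 0.8346

0.8346


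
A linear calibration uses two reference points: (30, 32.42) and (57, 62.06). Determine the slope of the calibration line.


slope = (y2 - y1) / (x2 - x1)
= (62.06 - 32.42) / (57 - 30)
= 29.6400 / 27
= 1.0978

1.0978


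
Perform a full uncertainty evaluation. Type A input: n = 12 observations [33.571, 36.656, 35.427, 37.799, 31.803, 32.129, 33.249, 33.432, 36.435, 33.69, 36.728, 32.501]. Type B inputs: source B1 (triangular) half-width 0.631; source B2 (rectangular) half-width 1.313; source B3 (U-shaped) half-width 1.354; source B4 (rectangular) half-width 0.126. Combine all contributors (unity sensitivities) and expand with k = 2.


mean = (33.571 + 36.656 + 35.427 + 37.799 + 31.803 + 32.129 + 33.249 + 33.432 + 36.435 + 33.69 + 36.728 + 32.501) / 12 = 34.45166667
s = sqrt(sum((x - mean)^2)/(n-1)) = 2.049112
u_A = s / sqrt(n) = 2.049112 / sqrt(12) = 0.59152768
u_B1 = 0.631 / sqrt(6) = 0.25760467
u_B2 = 1.313 / sqrt(3) = 0.7580609
u_B3 = 1.354 / sqrt(2) = 0.95742258
u_B4 = 0.126 / sqrt(3) = 0.072746134
uc = sqrt(0.59152768^2 + 0.25760467^2 + 0.7580609^2 + 0.95742258^2 + 0.072746134^2) = 1.383066
U = k * uc = 2 * 1.383066
U = 2.7661

2.7661


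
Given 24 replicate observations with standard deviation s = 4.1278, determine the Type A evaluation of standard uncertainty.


u_A = s / sqrt(n)
u_A = 4.1278 / sqrt(24)
u_A = 4.1278 / 4.8989795
u_A = 0.8426

0.8426


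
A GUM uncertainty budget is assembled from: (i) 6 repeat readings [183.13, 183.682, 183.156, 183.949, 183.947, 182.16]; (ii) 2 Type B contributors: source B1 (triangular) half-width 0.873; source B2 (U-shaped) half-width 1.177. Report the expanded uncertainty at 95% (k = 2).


mean = (183.13 + 183.682 + 183.156 + 183.949 + 183.947 + 182.16) / 6 = 183.3373333
s = sqrt(sum((x - mean)^2)/(n-1)) = 0.68214475
u_A = s / sqrt(n) = 0.68214475 / sqrt(6) = 0.27848443
u_B1 = 0.873 / sqrt(6) = 0.35640076
u_B2 = 1.177 / sqrt(2) = 0.83226468
uc = sqrt(0.27848443^2 + 0.35640076^2 + 0.83226468^2) = 0.94722731
U = k * uc = 2 * 0.94722731
U = 1.8945

1.8945


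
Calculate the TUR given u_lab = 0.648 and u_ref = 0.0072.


TUR = u_lab / u_ref
= 0.648 / 0.0072
= 90.0000

90.0000


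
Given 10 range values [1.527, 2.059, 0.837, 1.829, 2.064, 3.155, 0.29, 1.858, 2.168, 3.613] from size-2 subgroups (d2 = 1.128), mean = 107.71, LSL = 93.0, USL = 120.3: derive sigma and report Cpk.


R_bar = (1.527 + 2.059 + 0.837 + 1.829 + 2.064 + 3.155 + 0.29 + 1.858 + 2.168 + 3.613) / 10 = 1.94
sigma = R_bar / d2 = 1.94 / 1.128 = 1.7198582
Cp = (USL - LSL)/(6*sigma) = (120.3 - 93.0)/(6*1.7198582) = 2.6456
Cpu = (120.3 - 107.71)/(3*1.7198582) = 2.4401
Cpl = (107.71 - 93.0)/(3*1.7198582) = 2.8510
Cpk = min(Cpu, Cpl) = 2.4401

2.4401


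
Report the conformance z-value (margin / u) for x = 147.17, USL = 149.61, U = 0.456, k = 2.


u = U / k = 0.456 / 2 = 0.228
margin = |USL - x| = |149.61 - 147.17| = 2.44
z = margin / u = 2.44 / 0.228
z = 10.7018

10.7018


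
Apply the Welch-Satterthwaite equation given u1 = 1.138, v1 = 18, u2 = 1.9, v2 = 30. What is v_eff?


uc = sqrt(u1^2 + u2^2) = sqrt(1.138^2 + 1.9^2) = 2.2147334
v_eff = uc^4 / (u1^4/v1 + u2^4/v2)
= 2.2147334^4 / (1.138^4/18 + 1.9^4/30)
= 24.059457 / 0.52757772
v_eff = 45.6036

45.6036


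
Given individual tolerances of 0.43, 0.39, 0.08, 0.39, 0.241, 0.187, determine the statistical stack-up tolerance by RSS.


RSS = sqrt(0.43^2 + 0.39^2 + 0.08^2 + 0.39^2 + 0.241^2 + 0.187^2)
= sqrt(0.58855)
= 0.7672

0.7672


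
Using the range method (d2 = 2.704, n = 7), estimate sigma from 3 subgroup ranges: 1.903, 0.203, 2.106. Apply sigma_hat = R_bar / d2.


R_bar = (1.903 + 0.203 + 2.106) / 3
R_bar = 4.212 / 3 = 1.404
sigma_hat = R_bar / d2 = 1.404 / 2.704 = 0.5192

0.5192


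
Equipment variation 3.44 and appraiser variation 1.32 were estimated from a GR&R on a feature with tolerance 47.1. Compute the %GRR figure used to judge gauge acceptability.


GRR = sqrt(EV^2 + AV^2) = sqrt(3.44^2 + 1.32^2) = 3.6845624
%GRR = GRR / tol * 100 = 3.6845624 / 47.1 * 100
%GRR = 7.8229

7.8229


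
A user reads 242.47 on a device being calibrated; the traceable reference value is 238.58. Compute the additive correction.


Correction = standard - reading
= 238.58 - 242.47
= -3.8900

-3.8900


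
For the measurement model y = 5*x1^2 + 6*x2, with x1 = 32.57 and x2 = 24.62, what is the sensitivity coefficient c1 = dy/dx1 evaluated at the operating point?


y = 5*x1^2 + 6*x2
dy/dx1 = 2*5*x1
Evaluate at x1 = 32.57: c1 = 10 * 32.57
c1 = 325.7000

325.7000


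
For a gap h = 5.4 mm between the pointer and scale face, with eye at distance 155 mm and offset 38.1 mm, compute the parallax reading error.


error = h * offset / d
= 5.4 * 38.1 / 155
= 1.3274

1.3274


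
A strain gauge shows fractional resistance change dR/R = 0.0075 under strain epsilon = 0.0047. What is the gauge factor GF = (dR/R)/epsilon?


GF = (dR/R) / epsilon
= 0.0075 / 0.0047
= 1.5957

1.5957


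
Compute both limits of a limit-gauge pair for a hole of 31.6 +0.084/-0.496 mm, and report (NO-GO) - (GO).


GO = nominal - lower_tol (smallest hole = maximum material condition)
GO = 31.6 - 0.496 = 31.104
NO-GO = nominal + upper_tol (largest hole = least material condition)
NO-GO = 31.6 + 0.084 = 31.684
spread = NO-GO - GO = 31.684 - 31.104 = 0.5800

0.5800


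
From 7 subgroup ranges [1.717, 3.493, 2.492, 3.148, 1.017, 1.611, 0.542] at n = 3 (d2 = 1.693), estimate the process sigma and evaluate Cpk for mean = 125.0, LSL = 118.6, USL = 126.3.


R_bar = (1.717 + 3.493 + 2.492 + 3.148 + 1.017 + 1.611 + 0.542) / 7 = 2.0028571
sigma = R_bar / d2 = 2.0028571 / 1.693 = 1.1830225
Cp = (USL - LSL)/(6*sigma) = (126.3 - 118.6)/(6*1.1830225) = 1.0848
Cpu = (126.3 - 125.0)/(3*1.1830225) = 0.3663
Cpl = (125.0 - 118.6)/(3*1.1830225) = 1.8033
Cpk = min(Cpu, Cpl) = 0.3663

0.3663


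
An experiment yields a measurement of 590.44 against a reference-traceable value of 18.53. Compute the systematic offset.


Systematic error = measured - true
= 590.44 - 18.53
= 571.9100

571.9100


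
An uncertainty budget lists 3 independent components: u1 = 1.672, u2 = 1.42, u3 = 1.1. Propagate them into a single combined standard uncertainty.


uc = sqrt(1.672^2 + 1.42^2 + 1.1^2)
uc = sqrt(6.021984)
uc = 2.4540

2.4540
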